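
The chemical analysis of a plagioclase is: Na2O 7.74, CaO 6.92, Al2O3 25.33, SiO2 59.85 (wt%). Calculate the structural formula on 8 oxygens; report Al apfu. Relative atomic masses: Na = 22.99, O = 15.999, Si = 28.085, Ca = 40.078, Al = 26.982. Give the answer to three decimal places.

Na2O (M=61.979): mol = 0.12488; Na = 0.24976, O = 0.12488.
CaO (M=56.077): mol = 0.12340; Ca = 0.12340, O = 0.12340.
Al2O3 (M=101.961): mol = 0.24843; Al = 0.49686, O = 0.74529.
SiO2 (M=60.083): mol = 0.99612; Si = 0.99612, O = 1.99224.
ΣO = 2.98581; factor = 8/ΣO = 2.67934.
Al apfu = 0.49686 × 2.67934 = 1.331.

1.331 Al apfu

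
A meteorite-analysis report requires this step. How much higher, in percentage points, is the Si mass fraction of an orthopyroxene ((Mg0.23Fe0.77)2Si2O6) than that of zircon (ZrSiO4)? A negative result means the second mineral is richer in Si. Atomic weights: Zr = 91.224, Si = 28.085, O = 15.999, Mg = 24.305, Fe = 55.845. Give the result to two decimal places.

M((Mg0.23Fe0.77)2Si2O6) = 249.346 g/mol, so wt% Si = 56.170/249.346 × 100 = 22.53%.
M(ZrSiO4) = 183.305 g/mol, so wt% Si = 28.085/183.305 × 100 = 15.32%.
22.53 − 15.32 = 7.21 pp.

7.21 percentage points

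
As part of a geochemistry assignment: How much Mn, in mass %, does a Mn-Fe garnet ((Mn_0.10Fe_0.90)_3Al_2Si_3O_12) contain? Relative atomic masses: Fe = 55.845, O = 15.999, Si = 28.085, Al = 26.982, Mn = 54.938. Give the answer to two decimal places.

3.31 mass %

Formula mass = 0.30*54.938 + 2.70*55.845 + 2*26.982 + 3*28.085 + 12*15.999 = 497.470 g/mol, of which 16.481 g is Mn.
So Mn makes up 16.481/497.470 = 0.0331 of the mass, i.e. 3.31%.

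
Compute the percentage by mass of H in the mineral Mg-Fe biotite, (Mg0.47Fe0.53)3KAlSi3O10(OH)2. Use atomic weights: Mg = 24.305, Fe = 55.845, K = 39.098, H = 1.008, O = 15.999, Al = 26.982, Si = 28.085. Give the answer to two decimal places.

Molar mass of (Mg0.47Fe0.53)3KAlSi3O10(OH)2: 1.41·24.305 + 1.59·55.845 + 1·39.098 + 1·26.982 + 3·28.085 + 12·15.999 + 2·1.008 = 467.403 g/mol.
Mass of H per formula unit: 2 × 1.008 = 2.016 g.
Weight fraction H = 2.016 / 467.403 = 0.0043.

0.43 wt%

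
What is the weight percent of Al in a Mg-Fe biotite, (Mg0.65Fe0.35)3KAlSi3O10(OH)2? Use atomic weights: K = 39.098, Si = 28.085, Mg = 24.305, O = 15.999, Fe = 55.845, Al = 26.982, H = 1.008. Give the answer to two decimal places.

5.99 weight percent

M((Mg0.65Fe0.35)3KAlSi3O10(OH)2) = 450.371 g/mol.
Al contributes 1 × 26.982 = 26.982 g per mole.
26.982/450.371 = 0.0599 → 5.99%.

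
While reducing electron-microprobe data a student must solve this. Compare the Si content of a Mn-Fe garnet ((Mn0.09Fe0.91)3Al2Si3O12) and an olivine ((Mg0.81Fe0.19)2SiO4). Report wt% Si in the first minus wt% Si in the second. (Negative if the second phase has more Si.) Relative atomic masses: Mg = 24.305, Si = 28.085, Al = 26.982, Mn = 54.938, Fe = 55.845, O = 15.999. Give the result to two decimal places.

-1.46 percentage points

M((Mn0.09Fe0.91)3Al2Si3O12) = 497.497 g/mol, so wt% Si = 84.255/497.497 × 100 = 16.94%.
M((Mg0.81Fe0.19)2SiO4) = 152.676 g/mol, so wt% Si = 28.085/152.676 × 100 = 18.40%.
16.94 − 18.40 = -1.46 pp.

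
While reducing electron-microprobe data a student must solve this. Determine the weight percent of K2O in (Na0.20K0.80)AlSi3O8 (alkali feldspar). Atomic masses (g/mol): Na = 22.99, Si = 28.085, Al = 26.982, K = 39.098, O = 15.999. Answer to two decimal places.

Formula mass = 275.105 g/mol.
0.80 K → 0.4000 mol K2O per formula unit; M(K2O) = 94.195, so K2O mass = 37.678 g.
37.678/275.105 × 100 = 13.70 wt%.

13.70 wt%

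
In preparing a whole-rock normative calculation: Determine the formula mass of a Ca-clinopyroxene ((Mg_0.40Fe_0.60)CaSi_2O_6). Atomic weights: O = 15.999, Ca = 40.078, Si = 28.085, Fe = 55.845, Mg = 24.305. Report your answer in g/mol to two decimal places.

235.47 g/mol

Mg: 0.40 × 24.305 = 9.7220
Fe: 0.60 × 55.845 = 33.5070
Ca: 1 × 40.078 = 40.0780
Si: 2 × 28.085 = 56.1700
O: 6 × 15.999 = 95.9940
Summing the contributions gives the formula mass.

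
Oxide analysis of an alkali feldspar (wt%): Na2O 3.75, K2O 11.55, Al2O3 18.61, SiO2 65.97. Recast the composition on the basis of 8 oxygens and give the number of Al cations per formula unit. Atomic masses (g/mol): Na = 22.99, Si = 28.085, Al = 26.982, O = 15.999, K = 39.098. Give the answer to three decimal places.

0.998 Al apfu

Na2O (M=61.979): mol = 0.06050; Na = 0.12100, O = 0.06050.
K2O (M=94.195): mol = 0.12262; K = 0.24524, O = 0.12262.
Al2O3 (M=101.961): mol = 0.18252; Al = 0.36504, O = 0.54756.
SiO2 (M=60.083): mol = 1.09798; Si = 1.09798, O = 2.19596.
ΣO = 2.92664; factor = 8/ΣO = 2.73351.
Al apfu = 0.36504 × 2.73351 = 0.998.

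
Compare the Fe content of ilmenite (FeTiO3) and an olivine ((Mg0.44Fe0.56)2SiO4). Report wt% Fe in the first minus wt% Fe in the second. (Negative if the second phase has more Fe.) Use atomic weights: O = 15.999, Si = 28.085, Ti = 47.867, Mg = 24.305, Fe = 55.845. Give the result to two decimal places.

1.28 percentage points

First mineral: 55.845 g Fe in 151.709 g formula = 36.81 wt% Fe.
Second mineral: 62.546 g Fe in 176.016 g formula = 35.53 wt% Fe.
36.81% − 35.53% gives a difference of 1.28 percentage points.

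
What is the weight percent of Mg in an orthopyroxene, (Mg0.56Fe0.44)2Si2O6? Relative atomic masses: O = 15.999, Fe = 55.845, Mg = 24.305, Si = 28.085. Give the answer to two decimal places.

Formula mass = 1.12*24.305 + 0.88*55.845 + 2*28.085 + 6*15.999 = 228.529 g/mol, of which 27.222 g is Mg.
So Mg makes up 27.222/228.529 = 0.1191 of the mass, i.e. 11.91%.

11.91 wt%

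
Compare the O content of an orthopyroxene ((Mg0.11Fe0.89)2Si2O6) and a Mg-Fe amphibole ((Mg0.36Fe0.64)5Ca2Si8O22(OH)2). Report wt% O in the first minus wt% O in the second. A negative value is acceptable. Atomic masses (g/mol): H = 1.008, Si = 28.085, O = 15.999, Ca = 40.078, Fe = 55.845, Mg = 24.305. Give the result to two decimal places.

-4.68 percentage points

O in (Mg0.11Fe0.89)2Si2O6: molar mass 256.915 g/mol; 6×15.999 = 95.994 g → 37.36 wt%.
O in (Mg0.36Fe0.64)5Ca2Si8O22(OH)2: molar mass 913.281 g/mol; 24×15.999 = 383.976 g → 42.04 wt%.
Difference = 37.36 − 42.04 = -4.68 percentage points.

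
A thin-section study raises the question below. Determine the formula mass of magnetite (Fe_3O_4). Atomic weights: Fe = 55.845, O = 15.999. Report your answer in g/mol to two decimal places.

The formula mass is the sum 3·55.845 + 4·15.999.

231.53 g/mol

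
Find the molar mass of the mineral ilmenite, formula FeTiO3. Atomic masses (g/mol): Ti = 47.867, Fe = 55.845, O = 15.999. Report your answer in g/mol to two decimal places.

The formula mass is the sum 1·55.845 + 1·47.867 + 3·15.999.

151.71 g/mol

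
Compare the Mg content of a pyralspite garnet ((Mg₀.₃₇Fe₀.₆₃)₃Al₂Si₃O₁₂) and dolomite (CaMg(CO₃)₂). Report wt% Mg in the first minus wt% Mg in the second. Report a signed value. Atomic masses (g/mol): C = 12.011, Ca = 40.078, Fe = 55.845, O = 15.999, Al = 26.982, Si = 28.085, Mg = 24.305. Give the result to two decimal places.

M((Mg₀.₃₇Fe₀.₆₃)₃Al₂Si₃O₁₂) = 462.733 g/mol, so wt% Mg = 26.979/462.733 × 100 = 5.83%.
M(CaMg(CO₃)₂) = 184.399 g/mol, so wt% Mg = 24.305/184.399 × 100 = 13.18%.
5.83 − 13.18 = -7.35 pp.

-7.35 percentage points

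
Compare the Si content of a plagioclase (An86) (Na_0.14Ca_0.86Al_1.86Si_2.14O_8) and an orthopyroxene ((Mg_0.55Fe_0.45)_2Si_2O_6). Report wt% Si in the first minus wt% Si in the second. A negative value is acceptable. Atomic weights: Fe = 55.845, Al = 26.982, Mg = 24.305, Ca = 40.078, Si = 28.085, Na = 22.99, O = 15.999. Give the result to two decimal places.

-2.73 percentage points

First mineral: 60.102 g Si in 275.966 g formula = 21.78 wt% Si.
Second mineral: 56.170 g Si in 229.160 g formula = 24.51 wt% Si.
21.78% − 24.51% gives a difference of -2.73 percentage points.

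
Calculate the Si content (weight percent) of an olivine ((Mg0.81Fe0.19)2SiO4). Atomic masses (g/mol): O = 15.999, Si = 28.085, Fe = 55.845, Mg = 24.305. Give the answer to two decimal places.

18.40 weight percent

Molar mass of (Mg0.81Fe0.19)2SiO4: 1.62×24.305 + 0.38×55.845 + 1×28.085 + 4×15.999 = 152.676 g/mol.
Mass of Si per formula unit: 1 × 28.085 = 28.085 g.
Weight fraction Si = 28.085 / 152.676 = 0.1840.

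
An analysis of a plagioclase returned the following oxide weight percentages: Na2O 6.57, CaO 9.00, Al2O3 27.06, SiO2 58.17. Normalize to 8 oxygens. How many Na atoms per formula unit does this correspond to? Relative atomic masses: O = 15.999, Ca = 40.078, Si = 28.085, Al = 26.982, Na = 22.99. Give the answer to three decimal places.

0.566 Na apfu

Na2O (M=61.979): mol = 0.10600; Na = 0.21200, O = 0.10600.
CaO (M=56.077): mol = 0.16049; Ca = 0.16049, O = 0.16049.
Al2O3 (M=101.961): mol = 0.26540; Al = 0.53080, O = 0.79620.
SiO2 (M=60.083): mol = 0.96816; Si = 0.96816, O = 1.93632.
ΣO = 2.99901; factor = 8/ΣO = 2.66755.
Na apfu = 0.21200 × 2.66755 = 0.566.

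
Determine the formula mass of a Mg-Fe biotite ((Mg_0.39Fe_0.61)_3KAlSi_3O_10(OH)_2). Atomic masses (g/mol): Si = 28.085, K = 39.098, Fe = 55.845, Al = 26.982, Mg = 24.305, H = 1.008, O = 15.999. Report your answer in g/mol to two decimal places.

474.97 g/mol

The formula mass is the sum 1.17·24.305 + 1.83·55.845 + 1·39.098 + 1·26.982 + 3·28.085 + 12·15.999 + 2·1.008.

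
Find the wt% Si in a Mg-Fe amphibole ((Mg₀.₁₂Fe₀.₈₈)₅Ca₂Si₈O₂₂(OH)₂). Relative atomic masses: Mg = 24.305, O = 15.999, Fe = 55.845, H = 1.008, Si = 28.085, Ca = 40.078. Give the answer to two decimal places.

Formula mass = 0.60·24.305 + 4.40·55.845 + 2·40.078 + 8·28.085 + 24·15.999 + 2·1.008 = 951.129 g/mol, of which 224.680 g is Si.
So Si makes up 224.680/951.129 = 0.2362 of the mass, i.e. 23.62%.

23.62 mass %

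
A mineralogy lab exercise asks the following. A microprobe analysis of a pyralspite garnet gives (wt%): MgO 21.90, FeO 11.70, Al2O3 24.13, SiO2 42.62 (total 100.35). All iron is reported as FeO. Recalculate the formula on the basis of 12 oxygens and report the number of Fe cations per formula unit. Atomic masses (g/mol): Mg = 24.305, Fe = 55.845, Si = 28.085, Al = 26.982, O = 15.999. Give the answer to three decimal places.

0.689 Fe apfu

MgO (M=40.304): mol = 0.54337; Mg = 0.54337, O = 0.54337.
FeO (M=71.844): mol = 0.16285; Fe = 0.16285, O = 0.16285.
Al2O3 (M=101.961): mol = 0.23666; Al = 0.47332, O = 0.70998.
SiO2 (M=60.083): mol = 0.70935; Si = 0.70935, O = 1.41870.
ΣO = 2.83490; factor = 12/ΣO = 4.23295.
Fe apfu = 0.16285 × 4.23295 = 0.689.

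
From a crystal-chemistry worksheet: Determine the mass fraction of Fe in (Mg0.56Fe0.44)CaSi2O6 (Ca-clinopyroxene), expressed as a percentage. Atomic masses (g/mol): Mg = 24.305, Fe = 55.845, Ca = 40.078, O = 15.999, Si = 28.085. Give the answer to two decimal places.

Molar mass of (Mg0.56Fe0.44)CaSi2O6: 0.56*24.305 + 0.44*55.845 + 1*40.078 + 2*28.085 + 6*15.999 = 230.425 g/mol.
Mass of Fe per formula unit: 0.44 × 55.845 = 24.572 g.
Weight fraction Fe = 24.572 / 230.425 = 0.1066.

10.66 mass %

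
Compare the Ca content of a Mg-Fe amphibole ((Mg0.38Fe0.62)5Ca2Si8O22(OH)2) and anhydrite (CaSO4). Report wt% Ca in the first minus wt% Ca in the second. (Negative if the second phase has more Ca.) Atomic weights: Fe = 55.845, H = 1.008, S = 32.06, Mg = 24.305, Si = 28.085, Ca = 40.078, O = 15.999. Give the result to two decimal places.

-20.63 percentage points

M((Mg0.38Fe0.62)5Ca2Si8O22(OH)2) = 910.127 g/mol, so wt% Ca = 80.156/910.127 × 100 = 8.81%.
M(CaSO4) = 136.134 g/mol, so wt% Ca = 40.078/136.134 × 100 = 29.44%.
8.81 − 29.44 = -20.63 pp.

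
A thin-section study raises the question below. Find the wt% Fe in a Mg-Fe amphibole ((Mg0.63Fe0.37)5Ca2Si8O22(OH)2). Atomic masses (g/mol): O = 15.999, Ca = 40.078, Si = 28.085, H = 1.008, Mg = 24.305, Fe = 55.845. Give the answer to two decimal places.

11.87 weight percent

Molar mass of (Mg0.63Fe0.37)5Ca2Si8O22(OH)2: 3.15·24.305 + 1.85·55.845 + 2·40.078 + 8·28.085 + 24·15.999 + 2·1.008 = 870.702 g/mol.
Mass of Fe per formula unit: 1.85 × 55.845 = 103.313 g.
Weight fraction Fe = 103.313 / 870.702 = 0.1187.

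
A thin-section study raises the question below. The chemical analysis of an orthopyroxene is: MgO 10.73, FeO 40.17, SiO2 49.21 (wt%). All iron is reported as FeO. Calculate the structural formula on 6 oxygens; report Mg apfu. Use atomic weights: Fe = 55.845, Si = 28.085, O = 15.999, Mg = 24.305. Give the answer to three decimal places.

MgO (M=40.304): mol = 0.26623; Mg = 0.26623, O = 0.26623.
FeO (M=71.844): mol = 0.55913; Fe = 0.55913, O = 0.55913.
SiO2 (M=60.083): mol = 0.81903; Si = 0.81903, O = 1.63806.
ΣO = 2.46342; factor = 6/ΣO = 2.43564.
Mg apfu = 0.26623 × 2.43564 = 0.648.

0.648 Mg apfu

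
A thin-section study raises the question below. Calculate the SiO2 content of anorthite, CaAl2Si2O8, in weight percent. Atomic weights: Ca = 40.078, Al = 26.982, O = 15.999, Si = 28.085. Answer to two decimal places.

43.19 wt%

Molar mass of CaAl2Si2O8 = 1·40.078 + 2·26.982 + 2·28.085 + 8·15.999 = 278.204 g/mol.
Each formula unit contains 2 Si, equivalent to 2/1 = 2.0000 mol SiO2.
M(SiO2) = 1×28.085 + 2×15.999 = 60.083 g/mol.
Mass of SiO2 per formula unit = 2.0000 × 60.083 = 120.166 g.
SiO2 wt% = 120.166 / 278.204 × 100 = 43.19%.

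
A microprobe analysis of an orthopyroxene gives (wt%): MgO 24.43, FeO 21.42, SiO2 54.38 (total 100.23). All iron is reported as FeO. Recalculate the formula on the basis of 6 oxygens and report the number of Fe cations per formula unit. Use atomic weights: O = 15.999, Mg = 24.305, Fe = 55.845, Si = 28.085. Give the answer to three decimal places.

0.659 Fe apfu

24.43 wt% MgO ÷ 40.304 g/mol = 0.60614 mol, giving 0.60614 Mg and 0.60614 O.
21.42 wt% FeO ÷ 71.844 g/mol = 0.29815 mol, giving 0.29815 Fe and 0.29815 O.
54.38 wt% SiO2 ÷ 60.083 g/mol = 0.90508 mol, giving 0.90508 Si and 1.81016 O.
Oxygen sums to 2.71445; scaling by 6/2.71445 = 2.21039 puts the formula on 6 O.
Fe: 0.29815 × 2.21039 = 0.659 atoms per formula unit.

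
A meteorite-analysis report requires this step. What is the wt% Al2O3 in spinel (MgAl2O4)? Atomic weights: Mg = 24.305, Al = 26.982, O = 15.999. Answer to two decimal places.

71.67 wt%

Molar mass of MgAl2O4 = 1·24.305 + 2·26.982 + 4·15.999 = 142.265 g/mol.
Each formula unit contains 2 Al, equivalent to 2/2 = 1.0000 mol Al2O3.
M(Al2O3) = 2×26.982 + 3×15.999 = 101.961 g/mol.
Mass of Al2O3 per formula unit = 1.0000 × 101.961 = 101.961 g.
Al2O3 wt% = 101.961 / 142.265 × 100 = 71.67%.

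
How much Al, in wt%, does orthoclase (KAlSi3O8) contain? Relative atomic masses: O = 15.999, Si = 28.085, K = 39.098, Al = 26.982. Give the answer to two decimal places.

M(KAlSi3O8) = 278.327 g/mol.
Al contributes 1 × 26.982 = 26.982 g per mole.
26.982/278.327 = 0.0969 → 9.69%.

9.69 wt%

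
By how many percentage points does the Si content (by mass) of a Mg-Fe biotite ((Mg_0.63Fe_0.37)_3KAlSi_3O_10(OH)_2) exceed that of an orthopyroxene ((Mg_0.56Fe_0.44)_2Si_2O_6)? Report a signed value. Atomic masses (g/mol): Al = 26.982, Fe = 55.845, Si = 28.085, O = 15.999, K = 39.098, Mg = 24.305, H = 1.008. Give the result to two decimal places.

First mineral: 84.255 g Si in 452.263 g formula = 18.63 wt% Si.
Second mineral: 56.170 g Si in 228.529 g formula = 24.58 wt% Si.
18.63% − 24.58% gives a difference of -5.95 percentage points.

-5.95 percentage points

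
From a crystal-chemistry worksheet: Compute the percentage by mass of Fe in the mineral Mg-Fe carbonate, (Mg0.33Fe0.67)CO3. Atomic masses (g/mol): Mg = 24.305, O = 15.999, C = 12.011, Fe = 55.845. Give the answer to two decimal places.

Formula mass = 0.33*24.305 + 0.67*55.845 + 1*12.011 + 3*15.999 = 105.445 g/mol, of which 37.416 g is Fe.
So Fe makes up 37.416/105.445 = 0.3548 of the mass, i.e. 35.48%.

35.48 wt%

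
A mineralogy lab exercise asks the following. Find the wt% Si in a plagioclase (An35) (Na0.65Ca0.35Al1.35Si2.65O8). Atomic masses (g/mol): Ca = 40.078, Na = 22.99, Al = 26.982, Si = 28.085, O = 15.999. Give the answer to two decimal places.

Molar mass of Na0.65Ca0.35Al1.35Si2.65O8: 0.65*22.99 + 0.35*40.078 + 1.35*26.982 + 2.65*28.085 + 8*15.999 = 267.814 g/mol.
Mass of Si per formula unit: 2.65 × 28.085 = 74.425 g.
Weight fraction Si = 74.425 / 267.814 = 0.2779.

27.79 weight percent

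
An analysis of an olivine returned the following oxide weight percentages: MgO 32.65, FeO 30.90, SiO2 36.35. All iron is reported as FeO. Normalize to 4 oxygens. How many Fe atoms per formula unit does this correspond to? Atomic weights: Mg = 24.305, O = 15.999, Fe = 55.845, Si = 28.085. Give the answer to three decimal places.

MgO: 32.65/40.304 = 0.81009 mol → 0.81009 mol Mg, 0.81009 mol O.
FeO: 30.90/71.844 = 0.43010 mol → 0.43010 mol Fe, 0.43010 mol O.
SiO2: 36.35/60.083 = 0.60500 mol → 0.60500 mol Si, 1.21000 mol O.
Total oxygen = 2.45019 mol. Normalization factor = 4/2.45019 = 1.63253.
Fe per 4 O = 0.43010 × 1.63253 = 0.702.

0.702 Fe apfu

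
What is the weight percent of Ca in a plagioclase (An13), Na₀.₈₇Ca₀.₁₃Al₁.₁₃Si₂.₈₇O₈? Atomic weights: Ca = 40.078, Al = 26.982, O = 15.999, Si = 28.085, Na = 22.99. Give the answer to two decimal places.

1.97 wt%

Formula mass = 0.87·22.99 + 0.13·40.078 + 1.13·26.982 + 2.87·28.085 + 8·15.999 = 264.297 g/mol, of which 5.210 g is Ca.
So Ca makes up 5.210/264.297 = 0.0197 of the mass, i.e. 1.97%.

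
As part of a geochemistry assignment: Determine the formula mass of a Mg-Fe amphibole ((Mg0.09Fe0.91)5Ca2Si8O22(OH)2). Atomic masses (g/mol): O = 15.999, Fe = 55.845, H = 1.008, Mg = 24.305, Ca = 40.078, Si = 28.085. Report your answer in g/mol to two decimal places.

The formula mass is the sum 0.45(24.305) + 4.55(55.845) + 2(40.078) + 8(28.085) + 24(15.999) + 2(1.008).

955.86 g/mol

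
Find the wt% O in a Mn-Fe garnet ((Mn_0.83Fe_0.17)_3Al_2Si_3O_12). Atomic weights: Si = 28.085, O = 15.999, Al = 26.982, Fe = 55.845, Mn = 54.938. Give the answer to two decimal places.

38.75 wt%

M((Mn_0.83Fe_0.17)_3Al_2Si_3O_12) = 495.484 g/mol.
O contributes 12 × 15.999 = 191.988 g per mole.
191.988/495.484 = 0.3875 → 38.75%.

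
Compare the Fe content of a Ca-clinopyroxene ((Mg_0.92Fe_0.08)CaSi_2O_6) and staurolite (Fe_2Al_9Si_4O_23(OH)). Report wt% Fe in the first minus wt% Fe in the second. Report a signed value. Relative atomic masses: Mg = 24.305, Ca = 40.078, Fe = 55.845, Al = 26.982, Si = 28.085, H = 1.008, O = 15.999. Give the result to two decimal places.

-11.07 percentage points

Fe in (Mg_0.92Fe_0.08)CaSi_2O_6: molar mass 219.070 g/mol; 0.08×55.845 = 4.468 g → 2.04 wt%.
Fe in Fe_2Al_9Si_4O_23(OH): molar mass 851.852 g/mol; 2×55.845 = 111.690 g → 13.11 wt%.
Difference = 2.04 − 13.11 = -11.07 percentage points.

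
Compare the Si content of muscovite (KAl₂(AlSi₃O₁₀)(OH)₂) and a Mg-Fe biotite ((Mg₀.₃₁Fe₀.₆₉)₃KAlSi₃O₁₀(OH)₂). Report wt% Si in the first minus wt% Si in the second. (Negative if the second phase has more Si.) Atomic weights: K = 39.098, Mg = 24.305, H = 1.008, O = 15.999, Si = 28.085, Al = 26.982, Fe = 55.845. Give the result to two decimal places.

3.69 percentage points

M(KAl₂(AlSi₃O₁₀)(OH)₂) = 398.303 g/mol, so wt% Si = 84.255/398.303 × 100 = 21.15%.
M((Mg₀.₃₁Fe₀.₆₉)₃KAlSi₃O₁₀(OH)₂) = 482.542 g/mol, so wt% Si = 84.255/482.542 × 100 = 17.46%.
21.15 − 17.46 = 3.69 pp.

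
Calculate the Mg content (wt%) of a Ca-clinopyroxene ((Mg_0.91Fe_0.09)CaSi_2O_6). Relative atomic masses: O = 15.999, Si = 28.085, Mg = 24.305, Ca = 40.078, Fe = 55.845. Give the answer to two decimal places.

10.08 wt%

Formula mass = 0.91·24.305 + 0.09·55.845 + 1·40.078 + 2·28.085 + 6·15.999 = 219.386 g/mol, of which 22.118 g is Mg.
So Mg makes up 22.118/219.386 = 0.1008 of the mass, i.e. 10.08%.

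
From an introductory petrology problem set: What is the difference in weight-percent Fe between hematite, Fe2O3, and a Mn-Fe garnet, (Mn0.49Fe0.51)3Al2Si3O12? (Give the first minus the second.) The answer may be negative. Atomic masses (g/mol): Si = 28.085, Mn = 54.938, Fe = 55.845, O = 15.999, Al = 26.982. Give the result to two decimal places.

Fe in Fe2O3: molar mass 159.687 g/mol; 2×55.845 = 111.690 g → 69.94 wt%.
Fe in (Mn0.49Fe0.51)3Al2Si3O12: molar mass 496.409 g/mol; 1.53×55.845 = 85.443 g → 17.21 wt%.
Difference = 69.94 − 17.21 = 52.73 percentage points.

52.73 percentage points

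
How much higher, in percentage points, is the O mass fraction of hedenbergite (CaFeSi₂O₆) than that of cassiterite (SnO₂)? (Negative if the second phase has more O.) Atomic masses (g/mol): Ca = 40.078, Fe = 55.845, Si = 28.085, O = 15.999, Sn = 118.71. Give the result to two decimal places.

17.46 percentage points

O in CaFeSi₂O₆: molar mass 248.087 g/mol; 6×15.999 = 95.994 g → 38.69 wt%.
O in SnO₂: molar mass 150.708 g/mol; 2×15.999 = 31.998 g → 21.23 wt%.
Difference = 38.69 − 21.23 = 17.46 percentage points.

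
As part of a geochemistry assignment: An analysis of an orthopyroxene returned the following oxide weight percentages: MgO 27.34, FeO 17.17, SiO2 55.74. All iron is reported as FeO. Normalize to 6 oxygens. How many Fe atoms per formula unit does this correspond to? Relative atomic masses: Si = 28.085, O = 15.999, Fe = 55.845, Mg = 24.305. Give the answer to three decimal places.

MgO (M=40.304): mol = 0.67834; Mg = 0.67834, O = 0.67834.
FeO (M=71.844): mol = 0.23899; Fe = 0.23899, O = 0.23899.
SiO2 (M=60.083): mol = 0.92772; Si = 0.92772, O = 1.85544.
ΣO = 2.77277; factor = 6/ΣO = 2.16390.
Fe apfu = 0.23899 × 2.16390 = 0.517.

0.517 Fe apfu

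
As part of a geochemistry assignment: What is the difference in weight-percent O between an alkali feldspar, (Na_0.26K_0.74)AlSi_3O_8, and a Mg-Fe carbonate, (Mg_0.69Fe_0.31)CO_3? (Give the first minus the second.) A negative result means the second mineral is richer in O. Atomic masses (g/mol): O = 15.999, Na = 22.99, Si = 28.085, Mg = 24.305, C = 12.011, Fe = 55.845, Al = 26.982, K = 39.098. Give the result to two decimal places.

O in (Na_0.26K_0.74)AlSi_3O_8: molar mass 274.139 g/mol; 8×15.999 = 127.992 g → 46.69 wt%.
O in (Mg_0.69Fe_0.31)CO_3: molar mass 94.090 g/mol; 3×15.999 = 47.997 g → 51.01 wt%.
Difference = 46.69 − 51.01 = -4.32 percentage points.

-4.32 percentage points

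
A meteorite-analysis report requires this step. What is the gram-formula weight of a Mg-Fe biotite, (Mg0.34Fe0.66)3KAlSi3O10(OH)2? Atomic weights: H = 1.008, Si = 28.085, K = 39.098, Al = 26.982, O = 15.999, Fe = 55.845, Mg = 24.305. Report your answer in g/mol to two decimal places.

479.70 g/mol

Mg: 1.02 × 24.305 = 24.7911
Fe: 1.98 × 55.845 = 110.5731
K: 1 × 39.098 = 39.0980
Al: 1 × 26.982 = 26.9820
Si: 3 × 28.085 = 84.2550
O: 12 × 15.999 = 191.9880
H: 2 × 1.008 = 2.0160
Summing the contributions gives the formula mass.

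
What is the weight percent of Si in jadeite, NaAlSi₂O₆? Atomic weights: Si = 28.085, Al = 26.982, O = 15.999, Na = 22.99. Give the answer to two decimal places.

27.79 wt%

Molar mass of NaAlSi₂O₆: 1·22.99 + 1·26.982 + 2·28.085 + 6·15.999 = 202.136 g/mol.
Mass of Si per formula unit: 2 × 28.085 = 56.170 g.
Weight fraction Si = 56.170 / 202.136 = 0.2779.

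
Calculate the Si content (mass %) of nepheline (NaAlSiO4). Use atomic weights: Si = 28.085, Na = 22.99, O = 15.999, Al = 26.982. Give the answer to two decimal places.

19.77 mass %

Molar mass of NaAlSiO4: 1*22.99 + 1*26.982 + 1*28.085 + 4*15.999 = 142.053 g/mol.
Mass of Si per formula unit: 1 × 28.085 = 28.085 g.
Weight fraction Si = 28.085 / 142.053 = 0.1977.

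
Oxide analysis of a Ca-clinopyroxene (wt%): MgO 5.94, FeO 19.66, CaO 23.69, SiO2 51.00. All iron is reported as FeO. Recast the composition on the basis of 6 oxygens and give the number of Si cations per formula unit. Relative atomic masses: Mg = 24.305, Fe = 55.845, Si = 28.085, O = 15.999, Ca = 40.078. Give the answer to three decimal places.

MgO: 5.94/40.304 = 0.14738 mol → 0.14738 mol Mg, 0.14738 mol O.
FeO: 19.66/71.844 = 0.27365 mol → 0.27365 mol Fe, 0.27365 mol O.
CaO: 23.69/56.077 = 0.42245 mol → 0.42245 mol Ca, 0.42245 mol O.
SiO2: 51.00/60.083 = 0.84883 mol → 0.84883 mol Si, 1.69766 mol O.
Total oxygen = 2.54114 mol. Normalization factor = 6/2.54114 = 2.36114.
Si per 6 O = 0.84883 × 2.36114 = 2.004.

2.004 Si apfu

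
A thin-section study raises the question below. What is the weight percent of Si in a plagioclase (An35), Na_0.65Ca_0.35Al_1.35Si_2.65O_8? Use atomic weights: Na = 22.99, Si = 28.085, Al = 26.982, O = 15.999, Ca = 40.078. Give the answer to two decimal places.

Formula mass = 0.65·22.99 + 0.35·40.078 + 1.35·26.982 + 2.65·28.085 + 8·15.999 = 267.814 g/mol, of which 74.425 g is Si.
So Si makes up 74.425/267.814 = 0.2779 of the mass, i.e. 27.79%.

27.79 mass %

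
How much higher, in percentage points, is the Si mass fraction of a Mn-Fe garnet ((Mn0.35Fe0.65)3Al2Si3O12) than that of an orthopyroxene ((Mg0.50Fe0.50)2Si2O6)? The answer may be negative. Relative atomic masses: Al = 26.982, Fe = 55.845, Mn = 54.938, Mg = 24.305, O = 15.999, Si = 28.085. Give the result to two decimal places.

-7.22 percentage points

M((Mn0.35Fe0.65)3Al2Si3O12) = 496.790 g/mol, so wt% Si = 84.255/496.790 × 100 = 16.96%.
M((Mg0.50Fe0.50)2Si2O6) = 232.314 g/mol, so wt% Si = 56.170/232.314 × 100 = 24.18%.
16.96 − 24.18 = -7.22 pp.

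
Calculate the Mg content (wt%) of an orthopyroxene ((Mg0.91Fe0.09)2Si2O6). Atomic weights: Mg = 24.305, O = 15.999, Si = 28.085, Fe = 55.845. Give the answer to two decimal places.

21.43 wt%

Formula mass = 1.82·24.305 + 0.18·55.845 + 2·28.085 + 6·15.999 = 206.451 g/mol, of which 44.235 g is Mg.
So Mg makes up 44.235/206.451 = 0.2143 of the mass, i.e. 21.43%.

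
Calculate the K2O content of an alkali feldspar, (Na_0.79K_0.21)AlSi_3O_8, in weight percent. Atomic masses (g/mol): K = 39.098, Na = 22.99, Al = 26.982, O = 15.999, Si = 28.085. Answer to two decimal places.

Formula mass = 265.602 g/mol.
0.21 K → 0.1050 mol K2O per formula unit; M(K2O) = 94.195, so K2O mass = 9.890 g.
9.890/265.602 × 100 = 3.72 wt%.

3.72 wt%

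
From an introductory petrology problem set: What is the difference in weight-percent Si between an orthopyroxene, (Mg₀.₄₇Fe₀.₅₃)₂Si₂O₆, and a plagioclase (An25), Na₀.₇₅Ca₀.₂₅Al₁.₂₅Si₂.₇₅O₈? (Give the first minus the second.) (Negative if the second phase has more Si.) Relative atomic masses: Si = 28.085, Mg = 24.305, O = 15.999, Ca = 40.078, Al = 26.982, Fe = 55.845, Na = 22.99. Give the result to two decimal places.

First mineral: 56.170 g Si in 234.206 g formula = 23.98 wt% Si.
Second mineral: 77.234 g Si in 266.215 g formula = 29.01 wt% Si.
23.98% − 29.01% gives a difference of -5.03 percentage points.

-5.03 percentage points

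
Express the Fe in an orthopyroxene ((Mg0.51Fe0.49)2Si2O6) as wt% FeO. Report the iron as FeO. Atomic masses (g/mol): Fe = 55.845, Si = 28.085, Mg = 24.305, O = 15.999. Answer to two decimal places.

30.39 wt%

Formula mass = 231.683 g/mol.
0.98 Fe → 0.9800 mol FeO per formula unit; M(FeO) = 71.844, so FeO mass = 70.407 g.
70.407/231.683 × 100 = 30.39 wt%.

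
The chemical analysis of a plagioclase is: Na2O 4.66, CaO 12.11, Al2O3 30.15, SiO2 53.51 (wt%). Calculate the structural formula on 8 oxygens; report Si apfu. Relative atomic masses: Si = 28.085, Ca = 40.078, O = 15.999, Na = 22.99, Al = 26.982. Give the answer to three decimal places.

4.66 wt% Na2O ÷ 61.979 g/mol = 0.07519 mol, giving 0.15038 Na and 0.07519 O.
12.11 wt% CaO ÷ 56.077 g/mol = 0.21595 mol, giving 0.21595 Ca and 0.21595 O.
30.15 wt% Al2O3 ÷ 101.961 g/mol = 0.29570 mol, giving 0.59140 Al and 0.88710 O.
53.51 wt% SiO2 ÷ 60.083 g/mol = 0.89060 mol, giving 0.89060 Si and 1.78120 O.
Oxygen sums to 2.95944; scaling by 8/2.95944 = 2.70321 puts the formula on 8 O.
Si: 0.89060 × 2.70321 = 2.407 atoms per formula unit.

2.407 Si apfu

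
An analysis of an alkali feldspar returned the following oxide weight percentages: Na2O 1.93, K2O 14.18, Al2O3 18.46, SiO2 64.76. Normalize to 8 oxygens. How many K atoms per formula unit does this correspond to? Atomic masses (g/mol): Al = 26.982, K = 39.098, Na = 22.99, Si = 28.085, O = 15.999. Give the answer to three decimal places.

0.836 K apfu

1.93 wt% Na2O ÷ 61.979 g/mol = 0.03114 mol, giving 0.06228 Na and 0.03114 O.
14.18 wt% K2O ÷ 94.195 g/mol = 0.15054 mol, giving 0.30108 K and 0.15054 O.
18.46 wt% Al2O3 ÷ 101.961 g/mol = 0.18105 mol, giving 0.36210 Al and 0.54315 O.
64.76 wt% SiO2 ÷ 60.083 g/mol = 1.07784 mol, giving 1.07784 Si and 2.15568 O.
Oxygen sums to 2.88051; scaling by 8/2.88051 = 2.77729 puts the formula on 8 O.
K: 0.30108 × 2.77729 = 0.836 atoms per formula unit.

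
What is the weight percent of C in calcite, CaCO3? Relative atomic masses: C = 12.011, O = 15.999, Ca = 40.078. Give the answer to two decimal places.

Molar mass of CaCO3: 1*40.078 + 1*12.011 + 3*15.999 = 100.086 g/mol.
Mass of C per formula unit: 1 × 12.011 = 12.011 g.
Weight fraction C = 12.011 / 100.086 = 0.1200.

12.00 weight percent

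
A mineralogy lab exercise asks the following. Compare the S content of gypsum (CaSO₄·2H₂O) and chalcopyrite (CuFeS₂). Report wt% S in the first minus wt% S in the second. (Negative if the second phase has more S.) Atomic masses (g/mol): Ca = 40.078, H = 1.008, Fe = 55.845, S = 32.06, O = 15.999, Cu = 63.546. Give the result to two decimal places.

-16.32 percentage points

M(CaSO₄·2H₂O) = 172.164 g/mol, so wt% S = 32.060/172.164 × 100 = 18.62%.
M(CuFeS₂) = 183.511 g/mol, so wt% S = 64.120/183.511 × 100 = 34.94%.
18.62 − 34.94 = -16.32 pp.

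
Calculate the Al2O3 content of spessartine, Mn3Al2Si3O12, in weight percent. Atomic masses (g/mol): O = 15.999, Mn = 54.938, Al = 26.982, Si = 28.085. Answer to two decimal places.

Formula mass = 495.021 g/mol.
2 Al → 1.0000 mol Al2O3 per formula unit; M(Al2O3) = 101.961, so Al2O3 mass = 101.961 g.
101.961/495.021 × 100 = 20.60 wt%.

20.60 wt%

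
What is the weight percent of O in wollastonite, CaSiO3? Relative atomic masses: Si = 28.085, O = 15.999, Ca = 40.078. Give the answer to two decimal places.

Formula mass = 1·40.078 + 1·28.085 + 3·15.999 = 116.160 g/mol, of which 47.997 g is O.
So O makes up 47.997/116.160 = 0.4132 of the mass, i.e. 41.32%.

41.32 weight percent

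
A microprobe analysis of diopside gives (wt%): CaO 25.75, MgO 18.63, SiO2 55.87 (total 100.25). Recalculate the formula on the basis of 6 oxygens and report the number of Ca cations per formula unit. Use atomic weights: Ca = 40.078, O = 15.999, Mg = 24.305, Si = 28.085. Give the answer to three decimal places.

0.991 Ca apfu

25.75 wt% CaO ÷ 56.077 g/mol = 0.45919 mol, giving 0.45919 Ca and 0.45919 O.
18.63 wt% MgO ÷ 40.304 g/mol = 0.46224 mol, giving 0.46224 Mg and 0.46224 O.
55.87 wt% SiO2 ÷ 60.083 g/mol = 0.92988 mol, giving 0.92988 Si and 1.85976 O.
Oxygen sums to 2.78119; scaling by 6/2.78119 = 2.15735 puts the formula on 6 O.
Ca: 0.45919 × 2.15735 = 0.991 atoms per formula unit.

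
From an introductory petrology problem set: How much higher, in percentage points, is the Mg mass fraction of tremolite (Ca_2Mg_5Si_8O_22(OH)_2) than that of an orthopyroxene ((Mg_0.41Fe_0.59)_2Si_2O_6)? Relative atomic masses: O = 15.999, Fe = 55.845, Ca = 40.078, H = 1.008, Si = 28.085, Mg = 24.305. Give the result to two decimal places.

Mg in Ca_2Mg_5Si_8O_22(OH)_2: molar mass 812.353 g/mol; 5×24.305 = 121.525 g → 14.96 wt%.
Mg in (Mg_0.41Fe_0.59)_2Si_2O_6: molar mass 237.991 g/mol; 0.82×24.305 = 19.930 g → 8.37 wt%.
Difference = 14.96 − 8.37 = 6.59 percentage points.

6.59 percentage points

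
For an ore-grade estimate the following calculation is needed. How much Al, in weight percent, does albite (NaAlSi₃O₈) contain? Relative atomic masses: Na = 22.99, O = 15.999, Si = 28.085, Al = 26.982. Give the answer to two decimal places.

10.29 weight percent

Formula mass = 1·22.99 + 1·26.982 + 3·28.085 + 8·15.999 = 262.219 g/mol, of which 26.982 g is Al.
So Al makes up 26.982/262.219 = 0.1029 of the mass, i.e. 10.29%.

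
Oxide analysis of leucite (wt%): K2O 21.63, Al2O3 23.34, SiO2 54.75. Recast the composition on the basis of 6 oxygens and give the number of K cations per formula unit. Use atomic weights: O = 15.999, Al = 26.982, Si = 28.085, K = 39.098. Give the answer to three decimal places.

K2O (M=94.195): mol = 0.22963; K = 0.45926, O = 0.22963.
Al2O3 (M=101.961): mol = 0.22891; Al = 0.45782, O = 0.68673.
SiO2 (M=60.083): mol = 0.91124; Si = 0.91124, O = 1.82248.
ΣO = 2.73884; factor = 6/ΣO = 2.19071.
K apfu = 0.45926 × 2.19071 = 1.006.

1.006 K apfu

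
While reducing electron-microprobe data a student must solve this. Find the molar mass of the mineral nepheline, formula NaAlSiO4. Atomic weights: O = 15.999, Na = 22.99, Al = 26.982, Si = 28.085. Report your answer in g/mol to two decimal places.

Na: 1 × 22.99 = 22.9900
Al: 1 × 26.982 = 26.9820
Si: 1 × 28.085 = 28.0850
O: 4 × 15.999 = 63.9960
Summing the contributions gives the formula mass.

142.05 g/mol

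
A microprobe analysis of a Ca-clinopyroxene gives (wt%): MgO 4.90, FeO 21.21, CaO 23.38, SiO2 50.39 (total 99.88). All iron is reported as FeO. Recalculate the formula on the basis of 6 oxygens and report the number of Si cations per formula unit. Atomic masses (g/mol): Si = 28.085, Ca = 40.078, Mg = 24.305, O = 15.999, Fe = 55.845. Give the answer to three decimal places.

2.004 Si apfu

MgO: 4.90/40.304 = 0.12158 mol → 0.12158 mol Mg, 0.12158 mol O.
FeO: 21.21/71.844 = 0.29522 mol → 0.29522 mol Fe, 0.29522 mol O.
CaO: 23.38/56.077 = 0.41693 mol → 0.41693 mol Ca, 0.41693 mol O.
SiO2: 50.39/60.083 = 0.83867 mol → 0.83867 mol Si, 1.67734 mol O.
Total oxygen = 2.51107 mol. Normalization factor = 6/2.51107 = 2.38942.
Si per 6 O = 0.83867 × 2.38942 = 2.004.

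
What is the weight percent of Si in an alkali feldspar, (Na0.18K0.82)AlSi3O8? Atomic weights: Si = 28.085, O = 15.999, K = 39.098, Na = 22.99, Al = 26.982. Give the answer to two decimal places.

30.59 weight percent

M((Na0.18K0.82)AlSi3O8) = 275.428 g/mol.
Si contributes 3 × 28.085 = 84.255 g per mole.
84.255/275.428 = 0.3059 → 30.59%.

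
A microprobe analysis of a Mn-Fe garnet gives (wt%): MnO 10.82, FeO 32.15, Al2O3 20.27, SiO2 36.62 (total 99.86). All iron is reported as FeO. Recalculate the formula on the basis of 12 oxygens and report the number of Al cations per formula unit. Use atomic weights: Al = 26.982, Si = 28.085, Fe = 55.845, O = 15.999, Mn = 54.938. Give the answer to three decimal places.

MnO (M=70.937): mol = 0.15253; Mn = 0.15253, O = 0.15253.
FeO (M=71.844): mol = 0.44750; Fe = 0.44750, O = 0.44750.
Al2O3 (M=101.961): mol = 0.19880; Al = 0.39760, O = 0.59640.
SiO2 (M=60.083): mol = 0.60949; Si = 0.60949, O = 1.21898.
ΣO = 2.41541; factor = 12/ΣO = 4.96810.
Al apfu = 0.39760 × 4.96810 = 1.975.

1.975 Al apfu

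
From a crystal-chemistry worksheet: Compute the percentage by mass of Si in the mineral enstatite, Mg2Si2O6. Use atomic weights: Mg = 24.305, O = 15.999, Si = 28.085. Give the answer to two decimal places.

Formula mass = 2×24.305 + 2×28.085 + 6×15.999 = 200.774 g/mol, of which 56.170 g is Si.
So Si makes up 56.170/200.774 = 0.2798 of the mass, i.e. 27.98%.

27.98 wt%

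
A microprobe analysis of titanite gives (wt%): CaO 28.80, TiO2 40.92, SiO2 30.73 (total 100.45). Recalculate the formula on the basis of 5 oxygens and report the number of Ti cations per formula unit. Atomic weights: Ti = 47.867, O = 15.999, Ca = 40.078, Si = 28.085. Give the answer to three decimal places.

1.000 Ti apfu

28.80 wt% CaO ÷ 56.077 g/mol = 0.51358 mol, giving 0.51358 Ca and 0.51358 O.
40.92 wt% TiO2 ÷ 79.865 g/mol = 0.51236 mol, giving 0.51236 Ti and 1.02472 O.
30.73 wt% SiO2 ÷ 60.083 g/mol = 0.51146 mol, giving 0.51146 Si and 1.02292 O.
Oxygen sums to 2.56122; scaling by 5/2.56122 = 1.95219 puts the formula on 5 O.
Ti: 0.51236 × 1.95219 = 1.000 atoms per formula unit.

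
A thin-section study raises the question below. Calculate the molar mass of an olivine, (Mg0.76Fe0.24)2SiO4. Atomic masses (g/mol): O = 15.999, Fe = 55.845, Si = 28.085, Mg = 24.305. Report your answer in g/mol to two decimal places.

The formula mass is the sum 1.52(24.305) + 0.48(55.845) + 1(28.085) + 4(15.999).

155.83 g/mol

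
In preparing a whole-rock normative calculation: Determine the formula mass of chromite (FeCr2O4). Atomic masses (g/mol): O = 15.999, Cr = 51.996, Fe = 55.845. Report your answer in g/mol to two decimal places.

The formula mass is the sum 1·55.845 + 2·51.996 + 4·15.999.

223.83 g/mol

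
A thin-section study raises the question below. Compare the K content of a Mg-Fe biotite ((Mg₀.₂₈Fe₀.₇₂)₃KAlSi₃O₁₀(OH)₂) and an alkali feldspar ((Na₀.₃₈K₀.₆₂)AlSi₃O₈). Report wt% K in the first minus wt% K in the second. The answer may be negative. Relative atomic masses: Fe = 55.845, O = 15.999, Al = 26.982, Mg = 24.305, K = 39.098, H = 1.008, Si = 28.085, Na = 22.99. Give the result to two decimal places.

K in (Mg₀.₂₈Fe₀.₇₂)₃KAlSi₃O₁₀(OH)₂: molar mass 485.380 g/mol; 1×39.098 = 39.098 g → 8.06 wt%.
K in (Na₀.₃₈K₀.₆₂)AlSi₃O₈: molar mass 272.206 g/mol; 0.62×39.098 = 24.241 g → 8.91 wt%.
Difference = 8.06 − 8.91 = -0.85 percentage points.

-0.85 percentage points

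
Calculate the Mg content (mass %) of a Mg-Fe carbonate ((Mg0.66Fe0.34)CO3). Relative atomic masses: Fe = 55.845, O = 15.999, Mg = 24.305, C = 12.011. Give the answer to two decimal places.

16.88 mass %

M((Mg0.66Fe0.34)CO3) = 95.037 g/mol.
Mg contributes 0.66 × 24.305 = 16.041 g per mole.
16.041/95.037 = 0.1688 → 16.88%.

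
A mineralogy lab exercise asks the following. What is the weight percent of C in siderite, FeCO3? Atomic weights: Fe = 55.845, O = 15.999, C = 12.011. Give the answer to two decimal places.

10.37 weight percent

Molar mass of FeCO3: 1×55.845 + 1×12.011 + 3×15.999 = 115.853 g/mol.
Mass of C per formula unit: 1 × 12.011 = 12.011 g.
Weight fraction C = 12.011 / 115.853 = 0.1037.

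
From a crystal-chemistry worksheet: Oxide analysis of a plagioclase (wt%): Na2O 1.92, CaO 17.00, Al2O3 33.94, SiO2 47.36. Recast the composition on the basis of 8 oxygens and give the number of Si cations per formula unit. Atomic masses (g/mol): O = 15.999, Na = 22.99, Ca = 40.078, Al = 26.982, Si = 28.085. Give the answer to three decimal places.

2.168 Si apfu

Na2O (M=61.979): mol = 0.03098; Na = 0.06196, O = 0.03098.
CaO (M=56.077): mol = 0.30315; Ca = 0.30315, O = 0.30315.
Al2O3 (M=101.961): mol = 0.33287; Al = 0.66574, O = 0.99861.
SiO2 (M=60.083): mol = 0.78824; Si = 0.78824, O = 1.57648.
ΣO = 2.90922; factor = 8/ΣO = 2.74988.
Si apfu = 0.78824 × 2.74988 = 2.168.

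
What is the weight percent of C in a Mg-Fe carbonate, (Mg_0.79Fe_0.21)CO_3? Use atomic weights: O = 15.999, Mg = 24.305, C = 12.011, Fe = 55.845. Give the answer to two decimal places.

13.21 mass %

Formula mass = 0.79*24.305 + 0.21*55.845 + 1*12.011 + 3*15.999 = 90.936 g/mol, of which 12.011 g is C.
So C makes up 12.011/90.936 = 0.1321 of the mass, i.e. 13.21%.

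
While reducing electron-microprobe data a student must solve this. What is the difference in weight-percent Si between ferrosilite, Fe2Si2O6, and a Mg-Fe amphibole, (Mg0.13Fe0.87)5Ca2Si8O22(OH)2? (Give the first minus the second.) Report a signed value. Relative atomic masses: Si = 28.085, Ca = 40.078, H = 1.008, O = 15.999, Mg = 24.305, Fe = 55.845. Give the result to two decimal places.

-2.37 percentage points

First mineral: 56.170 g Si in 263.854 g formula = 21.29 wt% Si.
Second mineral: 224.680 g Si in 949.552 g formula = 23.66 wt% Si.
21.29% − 23.66% gives a difference of -2.37 percentage points.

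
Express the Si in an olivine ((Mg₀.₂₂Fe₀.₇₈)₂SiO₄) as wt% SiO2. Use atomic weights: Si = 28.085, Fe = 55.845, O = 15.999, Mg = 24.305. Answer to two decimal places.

M((Mg₀.₂₂Fe₀.₇₈)₂SiO₄) = 189.893 g/mol; M(SiO2) = 60.083 g/mol.
Moles SiO2 per formula unit = 1 Si ÷ 1 = 1.0000.
SiO2 fraction = (1.0000 × 60.083) / 189.893 = 60.083/189.893 = 0.3164.

31.64 wt%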